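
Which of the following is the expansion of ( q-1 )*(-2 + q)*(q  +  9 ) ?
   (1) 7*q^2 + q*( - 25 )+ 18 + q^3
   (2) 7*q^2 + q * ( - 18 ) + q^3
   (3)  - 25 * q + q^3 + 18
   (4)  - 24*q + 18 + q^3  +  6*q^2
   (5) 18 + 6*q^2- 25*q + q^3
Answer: 5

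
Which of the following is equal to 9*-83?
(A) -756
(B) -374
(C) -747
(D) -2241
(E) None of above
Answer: C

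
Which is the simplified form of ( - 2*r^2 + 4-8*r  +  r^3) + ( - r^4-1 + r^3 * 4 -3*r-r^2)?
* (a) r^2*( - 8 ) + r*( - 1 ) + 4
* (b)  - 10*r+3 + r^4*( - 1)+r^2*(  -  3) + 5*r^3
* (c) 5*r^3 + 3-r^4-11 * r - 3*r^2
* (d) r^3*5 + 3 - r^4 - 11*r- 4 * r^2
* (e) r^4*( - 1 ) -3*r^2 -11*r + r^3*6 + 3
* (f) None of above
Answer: c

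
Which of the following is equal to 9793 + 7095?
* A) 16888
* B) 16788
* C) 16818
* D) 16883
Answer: A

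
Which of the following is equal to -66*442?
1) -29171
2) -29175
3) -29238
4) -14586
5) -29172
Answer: 5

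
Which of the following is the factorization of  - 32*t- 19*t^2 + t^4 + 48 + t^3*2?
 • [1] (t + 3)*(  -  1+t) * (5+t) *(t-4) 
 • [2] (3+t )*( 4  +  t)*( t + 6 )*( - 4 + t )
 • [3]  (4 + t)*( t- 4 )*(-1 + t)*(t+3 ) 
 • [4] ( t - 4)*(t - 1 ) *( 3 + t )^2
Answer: 3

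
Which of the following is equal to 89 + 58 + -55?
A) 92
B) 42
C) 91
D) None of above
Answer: A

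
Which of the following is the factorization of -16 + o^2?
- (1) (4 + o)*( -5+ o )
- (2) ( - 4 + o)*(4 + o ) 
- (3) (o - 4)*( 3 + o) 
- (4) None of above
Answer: 2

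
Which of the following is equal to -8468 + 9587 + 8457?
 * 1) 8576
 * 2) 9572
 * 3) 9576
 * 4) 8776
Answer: 3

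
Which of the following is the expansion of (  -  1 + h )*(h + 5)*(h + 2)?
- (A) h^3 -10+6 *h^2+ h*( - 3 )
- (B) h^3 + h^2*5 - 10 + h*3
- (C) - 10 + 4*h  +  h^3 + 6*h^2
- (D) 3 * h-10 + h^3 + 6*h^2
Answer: D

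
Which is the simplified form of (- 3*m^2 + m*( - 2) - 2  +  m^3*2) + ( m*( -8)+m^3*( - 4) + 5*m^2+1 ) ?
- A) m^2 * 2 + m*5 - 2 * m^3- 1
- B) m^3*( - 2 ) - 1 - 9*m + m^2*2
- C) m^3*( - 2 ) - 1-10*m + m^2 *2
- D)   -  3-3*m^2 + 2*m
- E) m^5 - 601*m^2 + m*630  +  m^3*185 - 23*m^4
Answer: C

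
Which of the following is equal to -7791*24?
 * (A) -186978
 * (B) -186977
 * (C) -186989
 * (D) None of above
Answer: D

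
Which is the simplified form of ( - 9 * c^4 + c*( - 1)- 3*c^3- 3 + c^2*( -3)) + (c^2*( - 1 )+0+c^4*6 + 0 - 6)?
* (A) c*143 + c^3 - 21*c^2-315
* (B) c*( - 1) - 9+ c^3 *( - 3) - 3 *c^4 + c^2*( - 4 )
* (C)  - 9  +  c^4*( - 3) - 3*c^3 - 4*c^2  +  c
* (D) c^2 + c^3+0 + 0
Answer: B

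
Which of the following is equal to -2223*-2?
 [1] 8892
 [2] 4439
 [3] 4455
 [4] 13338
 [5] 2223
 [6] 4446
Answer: 6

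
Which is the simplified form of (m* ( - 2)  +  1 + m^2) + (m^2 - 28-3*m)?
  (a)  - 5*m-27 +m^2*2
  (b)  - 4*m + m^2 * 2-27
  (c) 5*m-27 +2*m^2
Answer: a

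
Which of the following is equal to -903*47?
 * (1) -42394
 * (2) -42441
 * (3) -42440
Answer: 2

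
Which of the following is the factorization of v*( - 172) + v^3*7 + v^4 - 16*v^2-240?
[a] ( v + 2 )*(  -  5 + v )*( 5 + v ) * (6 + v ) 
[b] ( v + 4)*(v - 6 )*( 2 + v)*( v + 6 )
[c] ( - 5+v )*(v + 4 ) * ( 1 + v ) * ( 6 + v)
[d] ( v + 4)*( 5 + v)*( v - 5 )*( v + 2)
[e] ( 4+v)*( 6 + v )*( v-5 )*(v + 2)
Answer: e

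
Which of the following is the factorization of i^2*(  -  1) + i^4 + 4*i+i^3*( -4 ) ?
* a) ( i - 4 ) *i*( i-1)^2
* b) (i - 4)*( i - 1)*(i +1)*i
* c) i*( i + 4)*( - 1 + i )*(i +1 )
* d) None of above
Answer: b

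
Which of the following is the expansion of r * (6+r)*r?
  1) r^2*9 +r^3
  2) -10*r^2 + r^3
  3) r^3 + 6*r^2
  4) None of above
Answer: 3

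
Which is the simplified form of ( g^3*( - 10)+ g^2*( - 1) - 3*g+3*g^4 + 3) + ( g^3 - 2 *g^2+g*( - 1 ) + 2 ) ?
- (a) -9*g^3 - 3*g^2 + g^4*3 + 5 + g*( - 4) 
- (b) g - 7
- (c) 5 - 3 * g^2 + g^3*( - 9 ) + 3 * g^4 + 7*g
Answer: a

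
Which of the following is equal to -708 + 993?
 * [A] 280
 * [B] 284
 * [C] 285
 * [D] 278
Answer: C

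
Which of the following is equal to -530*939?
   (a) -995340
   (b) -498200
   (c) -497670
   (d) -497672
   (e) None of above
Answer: c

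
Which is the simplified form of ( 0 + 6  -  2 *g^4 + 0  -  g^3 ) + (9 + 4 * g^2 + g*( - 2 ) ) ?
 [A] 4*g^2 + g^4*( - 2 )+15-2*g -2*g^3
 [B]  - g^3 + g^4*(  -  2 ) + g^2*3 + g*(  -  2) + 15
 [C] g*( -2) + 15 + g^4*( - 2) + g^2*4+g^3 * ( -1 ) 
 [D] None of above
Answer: C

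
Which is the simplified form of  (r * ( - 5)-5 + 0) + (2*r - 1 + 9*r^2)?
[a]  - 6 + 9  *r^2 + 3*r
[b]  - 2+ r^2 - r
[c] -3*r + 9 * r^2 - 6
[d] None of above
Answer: c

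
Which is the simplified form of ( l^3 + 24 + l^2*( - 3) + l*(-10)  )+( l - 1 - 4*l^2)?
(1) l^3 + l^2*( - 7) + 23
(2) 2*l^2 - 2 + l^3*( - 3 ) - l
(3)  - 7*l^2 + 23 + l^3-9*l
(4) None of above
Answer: 3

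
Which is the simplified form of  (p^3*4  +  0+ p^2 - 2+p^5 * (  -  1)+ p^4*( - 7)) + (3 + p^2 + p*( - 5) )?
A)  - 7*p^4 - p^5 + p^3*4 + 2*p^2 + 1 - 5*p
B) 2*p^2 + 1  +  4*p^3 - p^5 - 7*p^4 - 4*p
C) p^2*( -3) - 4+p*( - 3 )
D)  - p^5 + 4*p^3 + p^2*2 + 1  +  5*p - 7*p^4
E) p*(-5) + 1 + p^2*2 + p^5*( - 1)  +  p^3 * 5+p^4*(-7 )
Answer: A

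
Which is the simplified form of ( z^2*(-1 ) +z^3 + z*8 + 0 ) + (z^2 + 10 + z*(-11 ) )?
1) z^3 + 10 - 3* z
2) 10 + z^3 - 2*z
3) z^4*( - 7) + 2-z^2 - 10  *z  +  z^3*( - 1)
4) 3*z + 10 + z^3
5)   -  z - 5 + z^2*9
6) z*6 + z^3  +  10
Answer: 1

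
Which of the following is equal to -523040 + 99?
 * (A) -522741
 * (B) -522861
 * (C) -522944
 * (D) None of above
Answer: D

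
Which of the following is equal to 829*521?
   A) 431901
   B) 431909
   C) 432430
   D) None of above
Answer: B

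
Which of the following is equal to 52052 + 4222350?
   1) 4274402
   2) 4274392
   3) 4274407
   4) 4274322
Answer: 1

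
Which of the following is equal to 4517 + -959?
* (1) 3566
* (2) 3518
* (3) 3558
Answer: 3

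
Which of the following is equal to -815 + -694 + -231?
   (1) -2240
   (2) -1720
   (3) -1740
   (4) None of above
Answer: 3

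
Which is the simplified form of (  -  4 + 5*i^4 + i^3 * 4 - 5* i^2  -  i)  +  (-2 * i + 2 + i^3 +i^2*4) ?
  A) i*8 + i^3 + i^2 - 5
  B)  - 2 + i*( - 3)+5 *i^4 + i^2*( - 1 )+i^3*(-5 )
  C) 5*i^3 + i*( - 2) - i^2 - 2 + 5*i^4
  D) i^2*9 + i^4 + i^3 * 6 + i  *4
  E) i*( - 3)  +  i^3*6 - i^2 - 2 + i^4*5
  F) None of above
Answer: F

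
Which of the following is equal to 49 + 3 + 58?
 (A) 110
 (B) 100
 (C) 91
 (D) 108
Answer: A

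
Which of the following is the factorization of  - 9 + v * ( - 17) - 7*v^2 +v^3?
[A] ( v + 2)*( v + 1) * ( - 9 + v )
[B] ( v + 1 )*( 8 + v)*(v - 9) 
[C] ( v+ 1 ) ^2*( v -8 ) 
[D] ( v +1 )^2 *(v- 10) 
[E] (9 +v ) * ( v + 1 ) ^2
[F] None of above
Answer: F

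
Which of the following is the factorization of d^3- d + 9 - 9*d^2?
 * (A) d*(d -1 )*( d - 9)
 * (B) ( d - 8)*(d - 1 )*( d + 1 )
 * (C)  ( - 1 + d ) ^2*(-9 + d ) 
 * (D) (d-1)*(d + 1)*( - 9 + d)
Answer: D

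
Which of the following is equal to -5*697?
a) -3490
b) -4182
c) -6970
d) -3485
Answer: d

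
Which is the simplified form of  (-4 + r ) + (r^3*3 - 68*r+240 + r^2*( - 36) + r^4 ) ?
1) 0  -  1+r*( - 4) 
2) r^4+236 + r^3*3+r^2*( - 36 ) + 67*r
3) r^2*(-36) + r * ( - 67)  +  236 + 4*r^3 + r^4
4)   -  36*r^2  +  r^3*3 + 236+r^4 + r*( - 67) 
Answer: 4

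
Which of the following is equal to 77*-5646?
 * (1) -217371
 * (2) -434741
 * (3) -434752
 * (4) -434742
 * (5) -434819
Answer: 4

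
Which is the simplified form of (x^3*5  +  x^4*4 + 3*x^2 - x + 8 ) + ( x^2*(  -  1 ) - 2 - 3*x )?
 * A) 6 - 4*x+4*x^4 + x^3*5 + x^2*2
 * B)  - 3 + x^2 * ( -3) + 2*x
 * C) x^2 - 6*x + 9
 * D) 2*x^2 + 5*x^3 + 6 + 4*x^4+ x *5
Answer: A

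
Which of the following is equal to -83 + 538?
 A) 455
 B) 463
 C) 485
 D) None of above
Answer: A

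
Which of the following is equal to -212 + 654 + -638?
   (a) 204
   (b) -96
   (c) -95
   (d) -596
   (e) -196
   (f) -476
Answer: e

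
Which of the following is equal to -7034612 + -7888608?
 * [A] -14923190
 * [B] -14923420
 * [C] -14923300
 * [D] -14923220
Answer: D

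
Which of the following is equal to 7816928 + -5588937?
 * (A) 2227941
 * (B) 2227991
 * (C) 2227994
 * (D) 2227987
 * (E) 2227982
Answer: B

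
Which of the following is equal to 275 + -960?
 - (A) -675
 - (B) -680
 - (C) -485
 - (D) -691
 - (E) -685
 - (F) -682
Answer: E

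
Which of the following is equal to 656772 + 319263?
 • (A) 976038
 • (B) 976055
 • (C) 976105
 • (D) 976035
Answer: D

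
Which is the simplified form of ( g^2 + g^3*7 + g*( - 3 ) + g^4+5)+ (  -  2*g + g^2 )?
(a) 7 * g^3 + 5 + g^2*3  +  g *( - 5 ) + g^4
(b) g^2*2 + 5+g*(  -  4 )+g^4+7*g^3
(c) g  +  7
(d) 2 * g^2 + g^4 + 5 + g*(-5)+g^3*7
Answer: d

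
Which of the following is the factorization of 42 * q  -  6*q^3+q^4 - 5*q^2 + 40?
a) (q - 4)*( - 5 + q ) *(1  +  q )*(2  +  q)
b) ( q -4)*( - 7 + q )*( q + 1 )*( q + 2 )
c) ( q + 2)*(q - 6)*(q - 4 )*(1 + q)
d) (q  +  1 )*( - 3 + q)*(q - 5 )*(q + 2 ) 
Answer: a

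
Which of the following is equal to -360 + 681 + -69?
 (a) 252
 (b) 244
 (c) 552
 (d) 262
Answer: a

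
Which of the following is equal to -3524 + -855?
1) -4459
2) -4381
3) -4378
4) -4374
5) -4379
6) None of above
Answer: 5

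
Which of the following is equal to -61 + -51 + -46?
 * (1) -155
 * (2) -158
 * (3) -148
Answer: 2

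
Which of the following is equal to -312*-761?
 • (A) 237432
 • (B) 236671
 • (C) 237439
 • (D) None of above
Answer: A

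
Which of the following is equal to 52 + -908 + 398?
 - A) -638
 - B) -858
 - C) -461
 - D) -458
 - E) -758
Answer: D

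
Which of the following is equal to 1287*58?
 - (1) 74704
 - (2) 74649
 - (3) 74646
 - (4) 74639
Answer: 3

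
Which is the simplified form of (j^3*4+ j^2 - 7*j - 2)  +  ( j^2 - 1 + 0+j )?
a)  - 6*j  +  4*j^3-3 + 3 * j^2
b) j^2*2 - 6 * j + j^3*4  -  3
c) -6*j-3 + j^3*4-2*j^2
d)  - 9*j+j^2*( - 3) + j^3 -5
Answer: b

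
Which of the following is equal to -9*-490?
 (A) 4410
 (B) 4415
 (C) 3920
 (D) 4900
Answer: A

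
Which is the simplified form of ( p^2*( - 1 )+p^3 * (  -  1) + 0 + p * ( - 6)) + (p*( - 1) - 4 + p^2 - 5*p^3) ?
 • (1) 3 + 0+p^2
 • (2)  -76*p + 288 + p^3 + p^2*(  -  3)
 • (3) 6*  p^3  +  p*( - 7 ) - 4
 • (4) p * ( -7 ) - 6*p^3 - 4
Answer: 4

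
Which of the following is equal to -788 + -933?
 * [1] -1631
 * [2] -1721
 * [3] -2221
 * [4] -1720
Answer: 2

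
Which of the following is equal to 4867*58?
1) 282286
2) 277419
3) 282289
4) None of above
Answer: 1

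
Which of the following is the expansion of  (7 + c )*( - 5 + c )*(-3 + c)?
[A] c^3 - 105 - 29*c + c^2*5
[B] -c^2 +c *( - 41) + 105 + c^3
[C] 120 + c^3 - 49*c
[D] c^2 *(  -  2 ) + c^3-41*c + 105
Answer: B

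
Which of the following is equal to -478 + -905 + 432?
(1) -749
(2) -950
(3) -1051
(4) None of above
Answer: 4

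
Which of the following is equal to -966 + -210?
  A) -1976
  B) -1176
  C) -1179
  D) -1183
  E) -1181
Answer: B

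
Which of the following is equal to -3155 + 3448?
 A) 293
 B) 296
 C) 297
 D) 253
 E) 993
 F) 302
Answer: A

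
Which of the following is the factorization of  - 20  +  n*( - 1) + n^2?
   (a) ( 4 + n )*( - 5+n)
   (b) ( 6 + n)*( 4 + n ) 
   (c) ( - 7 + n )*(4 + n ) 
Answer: a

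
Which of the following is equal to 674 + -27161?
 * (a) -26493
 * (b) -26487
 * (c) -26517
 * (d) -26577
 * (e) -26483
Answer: b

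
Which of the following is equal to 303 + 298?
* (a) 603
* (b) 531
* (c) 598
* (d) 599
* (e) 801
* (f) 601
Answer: f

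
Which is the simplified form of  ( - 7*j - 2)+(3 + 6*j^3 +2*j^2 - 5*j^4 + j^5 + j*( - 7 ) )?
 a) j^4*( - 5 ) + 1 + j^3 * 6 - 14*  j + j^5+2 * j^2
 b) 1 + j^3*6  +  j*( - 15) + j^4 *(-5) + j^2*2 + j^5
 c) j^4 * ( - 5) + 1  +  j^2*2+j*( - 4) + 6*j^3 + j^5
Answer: a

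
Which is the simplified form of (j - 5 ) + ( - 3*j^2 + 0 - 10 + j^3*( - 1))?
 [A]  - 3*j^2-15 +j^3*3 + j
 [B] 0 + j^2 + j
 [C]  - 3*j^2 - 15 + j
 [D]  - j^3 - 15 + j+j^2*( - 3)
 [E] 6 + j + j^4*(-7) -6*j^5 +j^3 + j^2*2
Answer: D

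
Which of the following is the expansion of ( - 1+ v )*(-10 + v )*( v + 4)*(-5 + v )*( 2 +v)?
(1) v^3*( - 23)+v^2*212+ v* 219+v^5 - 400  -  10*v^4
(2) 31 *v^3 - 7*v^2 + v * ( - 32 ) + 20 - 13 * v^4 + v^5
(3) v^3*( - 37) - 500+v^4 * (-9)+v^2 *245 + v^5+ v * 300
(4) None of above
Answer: 4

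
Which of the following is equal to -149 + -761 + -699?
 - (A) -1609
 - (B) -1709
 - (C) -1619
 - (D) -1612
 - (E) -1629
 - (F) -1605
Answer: A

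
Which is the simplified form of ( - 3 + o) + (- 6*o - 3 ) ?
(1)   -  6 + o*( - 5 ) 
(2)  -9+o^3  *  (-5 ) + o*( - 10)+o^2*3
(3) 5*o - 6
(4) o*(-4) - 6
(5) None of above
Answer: 1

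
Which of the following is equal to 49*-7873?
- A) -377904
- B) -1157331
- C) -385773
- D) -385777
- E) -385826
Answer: D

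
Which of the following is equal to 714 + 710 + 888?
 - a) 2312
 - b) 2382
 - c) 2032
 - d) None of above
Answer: a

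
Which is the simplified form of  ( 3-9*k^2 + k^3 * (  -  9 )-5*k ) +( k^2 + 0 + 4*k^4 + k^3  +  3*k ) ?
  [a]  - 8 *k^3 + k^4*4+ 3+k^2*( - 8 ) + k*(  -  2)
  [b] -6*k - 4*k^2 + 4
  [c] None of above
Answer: a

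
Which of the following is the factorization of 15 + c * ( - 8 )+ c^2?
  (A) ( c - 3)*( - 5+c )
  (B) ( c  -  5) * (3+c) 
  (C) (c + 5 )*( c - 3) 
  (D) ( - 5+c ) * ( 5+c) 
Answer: A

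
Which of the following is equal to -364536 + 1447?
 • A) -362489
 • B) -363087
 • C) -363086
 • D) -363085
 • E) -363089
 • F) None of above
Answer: E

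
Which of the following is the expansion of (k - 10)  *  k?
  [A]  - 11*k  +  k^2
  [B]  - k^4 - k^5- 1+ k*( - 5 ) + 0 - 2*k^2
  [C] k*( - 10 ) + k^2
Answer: C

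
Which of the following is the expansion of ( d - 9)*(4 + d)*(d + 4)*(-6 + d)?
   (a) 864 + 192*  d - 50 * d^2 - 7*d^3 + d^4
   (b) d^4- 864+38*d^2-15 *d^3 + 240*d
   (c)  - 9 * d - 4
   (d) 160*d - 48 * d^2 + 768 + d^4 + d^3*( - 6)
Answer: a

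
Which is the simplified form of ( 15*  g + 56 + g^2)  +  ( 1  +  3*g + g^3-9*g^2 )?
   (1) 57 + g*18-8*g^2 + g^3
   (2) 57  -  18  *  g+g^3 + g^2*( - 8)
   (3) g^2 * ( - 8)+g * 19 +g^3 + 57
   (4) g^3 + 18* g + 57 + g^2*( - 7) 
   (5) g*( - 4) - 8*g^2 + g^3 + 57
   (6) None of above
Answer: 1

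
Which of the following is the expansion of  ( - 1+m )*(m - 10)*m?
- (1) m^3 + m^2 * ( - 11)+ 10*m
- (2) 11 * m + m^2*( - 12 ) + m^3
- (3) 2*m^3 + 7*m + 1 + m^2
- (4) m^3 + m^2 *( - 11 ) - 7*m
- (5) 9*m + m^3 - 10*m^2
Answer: 1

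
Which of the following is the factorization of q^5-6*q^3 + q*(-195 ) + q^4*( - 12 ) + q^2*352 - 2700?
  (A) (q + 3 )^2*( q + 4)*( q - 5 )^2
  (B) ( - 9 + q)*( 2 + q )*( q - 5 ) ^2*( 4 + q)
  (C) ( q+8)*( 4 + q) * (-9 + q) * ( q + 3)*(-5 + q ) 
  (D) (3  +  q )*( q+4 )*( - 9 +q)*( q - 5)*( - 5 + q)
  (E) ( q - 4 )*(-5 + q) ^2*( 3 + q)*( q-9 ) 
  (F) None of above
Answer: D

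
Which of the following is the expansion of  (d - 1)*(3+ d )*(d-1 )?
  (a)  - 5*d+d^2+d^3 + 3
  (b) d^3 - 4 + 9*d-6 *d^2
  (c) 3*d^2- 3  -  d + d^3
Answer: a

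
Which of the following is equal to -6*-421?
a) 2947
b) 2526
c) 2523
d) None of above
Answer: b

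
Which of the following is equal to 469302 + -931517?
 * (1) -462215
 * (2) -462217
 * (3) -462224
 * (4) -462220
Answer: 1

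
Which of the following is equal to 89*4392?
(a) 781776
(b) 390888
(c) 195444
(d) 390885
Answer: b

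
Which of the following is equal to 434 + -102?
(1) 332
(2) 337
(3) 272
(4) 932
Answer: 1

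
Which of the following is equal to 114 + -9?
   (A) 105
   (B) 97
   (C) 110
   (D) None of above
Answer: A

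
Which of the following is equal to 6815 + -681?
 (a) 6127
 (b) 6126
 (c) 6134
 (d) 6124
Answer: c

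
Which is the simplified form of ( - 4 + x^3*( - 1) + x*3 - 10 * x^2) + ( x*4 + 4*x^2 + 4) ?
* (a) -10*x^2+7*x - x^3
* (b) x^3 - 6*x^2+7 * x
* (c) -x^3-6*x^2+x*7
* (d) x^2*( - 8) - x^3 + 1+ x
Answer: c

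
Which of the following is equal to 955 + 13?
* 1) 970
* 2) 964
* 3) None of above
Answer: 3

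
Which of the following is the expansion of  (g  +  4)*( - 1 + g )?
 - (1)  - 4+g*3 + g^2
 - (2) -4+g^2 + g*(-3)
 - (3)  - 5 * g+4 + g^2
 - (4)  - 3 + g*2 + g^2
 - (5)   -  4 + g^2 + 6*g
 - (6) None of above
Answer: 1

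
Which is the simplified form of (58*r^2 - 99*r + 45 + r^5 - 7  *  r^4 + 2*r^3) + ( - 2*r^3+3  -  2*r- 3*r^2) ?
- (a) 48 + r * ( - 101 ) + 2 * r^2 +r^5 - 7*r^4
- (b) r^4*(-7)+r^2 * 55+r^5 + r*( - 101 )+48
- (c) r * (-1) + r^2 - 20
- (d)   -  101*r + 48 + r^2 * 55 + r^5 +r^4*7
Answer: b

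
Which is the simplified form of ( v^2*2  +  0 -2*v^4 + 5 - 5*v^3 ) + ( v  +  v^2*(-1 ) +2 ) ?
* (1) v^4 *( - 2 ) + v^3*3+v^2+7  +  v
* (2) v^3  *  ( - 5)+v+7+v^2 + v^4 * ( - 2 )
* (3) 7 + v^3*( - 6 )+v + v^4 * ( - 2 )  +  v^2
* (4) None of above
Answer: 2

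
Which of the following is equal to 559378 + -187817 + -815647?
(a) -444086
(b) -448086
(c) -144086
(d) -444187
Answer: a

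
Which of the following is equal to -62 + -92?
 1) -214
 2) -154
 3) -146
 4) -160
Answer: 2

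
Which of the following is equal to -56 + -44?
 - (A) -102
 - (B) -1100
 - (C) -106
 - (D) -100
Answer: D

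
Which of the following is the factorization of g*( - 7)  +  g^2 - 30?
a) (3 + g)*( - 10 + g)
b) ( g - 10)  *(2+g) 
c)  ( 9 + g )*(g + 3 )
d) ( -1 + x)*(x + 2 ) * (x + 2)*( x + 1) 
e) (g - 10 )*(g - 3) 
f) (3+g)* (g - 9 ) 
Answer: a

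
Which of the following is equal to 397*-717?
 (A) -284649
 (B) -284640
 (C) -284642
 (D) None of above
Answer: A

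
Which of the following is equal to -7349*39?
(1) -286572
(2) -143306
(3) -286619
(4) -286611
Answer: 4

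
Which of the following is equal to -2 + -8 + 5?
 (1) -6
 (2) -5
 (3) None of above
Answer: 2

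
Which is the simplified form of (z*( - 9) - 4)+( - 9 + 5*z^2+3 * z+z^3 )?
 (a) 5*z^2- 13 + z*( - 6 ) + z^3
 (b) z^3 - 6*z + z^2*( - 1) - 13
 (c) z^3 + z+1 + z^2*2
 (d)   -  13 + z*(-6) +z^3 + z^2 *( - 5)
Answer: a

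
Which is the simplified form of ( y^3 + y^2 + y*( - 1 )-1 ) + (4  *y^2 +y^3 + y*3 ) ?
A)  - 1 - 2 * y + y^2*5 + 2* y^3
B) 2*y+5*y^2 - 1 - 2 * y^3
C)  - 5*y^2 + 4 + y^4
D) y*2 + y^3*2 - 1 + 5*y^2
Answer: D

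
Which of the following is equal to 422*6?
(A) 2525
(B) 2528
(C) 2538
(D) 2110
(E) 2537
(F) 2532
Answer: F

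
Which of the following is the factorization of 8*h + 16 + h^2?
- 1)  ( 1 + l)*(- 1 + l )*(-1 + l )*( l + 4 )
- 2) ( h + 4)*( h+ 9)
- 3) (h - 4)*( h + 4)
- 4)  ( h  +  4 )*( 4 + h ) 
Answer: 4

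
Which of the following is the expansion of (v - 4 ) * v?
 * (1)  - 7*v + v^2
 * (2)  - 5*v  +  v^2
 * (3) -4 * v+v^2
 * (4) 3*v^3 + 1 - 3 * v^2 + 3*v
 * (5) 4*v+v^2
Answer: 3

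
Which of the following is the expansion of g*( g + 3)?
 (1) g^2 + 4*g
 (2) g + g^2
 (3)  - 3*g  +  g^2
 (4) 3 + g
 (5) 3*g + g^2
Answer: 5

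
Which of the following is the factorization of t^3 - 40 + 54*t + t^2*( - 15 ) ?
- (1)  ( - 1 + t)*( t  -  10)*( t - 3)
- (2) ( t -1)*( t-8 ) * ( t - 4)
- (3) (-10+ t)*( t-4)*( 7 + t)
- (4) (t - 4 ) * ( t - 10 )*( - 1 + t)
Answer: 4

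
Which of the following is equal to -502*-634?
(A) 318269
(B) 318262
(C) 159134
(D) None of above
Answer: D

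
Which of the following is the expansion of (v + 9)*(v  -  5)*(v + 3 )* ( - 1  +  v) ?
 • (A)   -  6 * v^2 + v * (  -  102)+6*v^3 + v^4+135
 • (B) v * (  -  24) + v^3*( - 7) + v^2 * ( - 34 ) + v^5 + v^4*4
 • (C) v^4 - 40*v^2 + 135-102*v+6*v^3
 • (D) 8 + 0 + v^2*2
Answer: C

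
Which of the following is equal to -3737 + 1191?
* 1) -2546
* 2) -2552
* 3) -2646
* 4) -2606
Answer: 1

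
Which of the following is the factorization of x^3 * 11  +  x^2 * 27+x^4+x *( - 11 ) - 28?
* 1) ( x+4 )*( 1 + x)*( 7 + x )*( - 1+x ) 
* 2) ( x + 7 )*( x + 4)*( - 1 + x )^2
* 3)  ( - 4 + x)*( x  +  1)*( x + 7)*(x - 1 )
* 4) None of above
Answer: 1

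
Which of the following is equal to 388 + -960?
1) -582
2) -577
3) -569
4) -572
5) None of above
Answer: 4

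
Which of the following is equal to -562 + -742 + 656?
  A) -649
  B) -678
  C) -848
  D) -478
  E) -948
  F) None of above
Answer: F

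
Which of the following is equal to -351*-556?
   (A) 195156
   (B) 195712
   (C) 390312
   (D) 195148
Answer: A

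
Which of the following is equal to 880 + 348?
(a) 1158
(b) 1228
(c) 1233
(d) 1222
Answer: b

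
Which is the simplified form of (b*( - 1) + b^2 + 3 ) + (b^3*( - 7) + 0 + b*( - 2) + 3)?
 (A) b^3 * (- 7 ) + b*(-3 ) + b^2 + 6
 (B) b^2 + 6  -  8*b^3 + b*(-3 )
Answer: A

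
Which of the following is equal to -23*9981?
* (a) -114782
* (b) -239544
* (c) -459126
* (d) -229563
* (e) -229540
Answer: d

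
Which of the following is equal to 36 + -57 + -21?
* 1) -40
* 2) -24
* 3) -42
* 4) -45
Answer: 3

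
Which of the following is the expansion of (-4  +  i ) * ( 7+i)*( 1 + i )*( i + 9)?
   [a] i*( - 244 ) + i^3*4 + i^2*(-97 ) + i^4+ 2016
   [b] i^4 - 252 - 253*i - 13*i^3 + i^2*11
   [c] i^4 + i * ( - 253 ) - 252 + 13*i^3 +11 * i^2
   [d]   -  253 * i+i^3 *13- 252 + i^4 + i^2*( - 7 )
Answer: c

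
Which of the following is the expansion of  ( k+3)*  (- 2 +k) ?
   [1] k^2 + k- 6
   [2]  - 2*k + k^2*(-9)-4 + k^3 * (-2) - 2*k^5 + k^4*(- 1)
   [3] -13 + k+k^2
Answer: 1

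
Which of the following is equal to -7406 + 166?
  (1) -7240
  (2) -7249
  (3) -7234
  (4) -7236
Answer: 1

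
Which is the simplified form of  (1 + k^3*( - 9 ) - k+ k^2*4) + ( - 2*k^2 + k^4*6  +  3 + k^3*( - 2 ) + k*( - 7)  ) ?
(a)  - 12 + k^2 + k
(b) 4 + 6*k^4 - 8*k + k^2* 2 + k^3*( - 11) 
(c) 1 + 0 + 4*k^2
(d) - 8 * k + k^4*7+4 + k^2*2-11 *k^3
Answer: b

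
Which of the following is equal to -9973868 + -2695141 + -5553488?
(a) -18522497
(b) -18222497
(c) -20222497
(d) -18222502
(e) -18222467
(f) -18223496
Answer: b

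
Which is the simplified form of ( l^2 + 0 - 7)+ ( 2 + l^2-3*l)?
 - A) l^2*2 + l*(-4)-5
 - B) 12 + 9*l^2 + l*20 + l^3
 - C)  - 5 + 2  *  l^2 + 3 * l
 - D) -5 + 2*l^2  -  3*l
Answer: D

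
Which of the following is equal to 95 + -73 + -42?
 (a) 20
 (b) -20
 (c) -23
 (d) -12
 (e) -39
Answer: b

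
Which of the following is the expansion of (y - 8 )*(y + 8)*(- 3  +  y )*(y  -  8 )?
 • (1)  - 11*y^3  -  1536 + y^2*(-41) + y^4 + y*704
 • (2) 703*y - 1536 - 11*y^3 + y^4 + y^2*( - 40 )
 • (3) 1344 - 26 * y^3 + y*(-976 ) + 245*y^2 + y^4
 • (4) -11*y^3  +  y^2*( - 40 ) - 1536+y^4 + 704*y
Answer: 4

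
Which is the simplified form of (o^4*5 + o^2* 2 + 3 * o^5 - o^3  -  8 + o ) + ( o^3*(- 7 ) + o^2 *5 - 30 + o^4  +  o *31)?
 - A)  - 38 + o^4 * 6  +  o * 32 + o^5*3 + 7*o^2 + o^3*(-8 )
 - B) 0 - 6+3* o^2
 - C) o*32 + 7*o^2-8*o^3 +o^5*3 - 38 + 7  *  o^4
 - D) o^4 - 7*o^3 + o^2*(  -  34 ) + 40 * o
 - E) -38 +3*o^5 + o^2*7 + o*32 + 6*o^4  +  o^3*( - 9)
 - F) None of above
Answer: A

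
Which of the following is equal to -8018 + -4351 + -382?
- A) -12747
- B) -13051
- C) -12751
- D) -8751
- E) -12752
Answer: C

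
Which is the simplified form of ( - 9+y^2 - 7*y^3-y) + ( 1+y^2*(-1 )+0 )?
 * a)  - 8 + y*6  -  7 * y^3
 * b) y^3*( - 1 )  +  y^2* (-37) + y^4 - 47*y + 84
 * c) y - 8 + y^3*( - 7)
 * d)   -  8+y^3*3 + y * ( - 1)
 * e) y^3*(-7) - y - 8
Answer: e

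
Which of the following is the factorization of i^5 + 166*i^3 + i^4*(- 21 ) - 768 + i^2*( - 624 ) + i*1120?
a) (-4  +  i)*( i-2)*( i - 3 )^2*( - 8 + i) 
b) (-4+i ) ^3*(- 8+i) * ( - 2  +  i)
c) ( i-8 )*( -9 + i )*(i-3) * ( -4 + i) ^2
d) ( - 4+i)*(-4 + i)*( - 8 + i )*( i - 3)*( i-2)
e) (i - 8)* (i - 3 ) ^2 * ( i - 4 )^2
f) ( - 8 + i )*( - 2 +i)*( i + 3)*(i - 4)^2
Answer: d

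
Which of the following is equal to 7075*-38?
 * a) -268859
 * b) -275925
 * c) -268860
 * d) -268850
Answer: d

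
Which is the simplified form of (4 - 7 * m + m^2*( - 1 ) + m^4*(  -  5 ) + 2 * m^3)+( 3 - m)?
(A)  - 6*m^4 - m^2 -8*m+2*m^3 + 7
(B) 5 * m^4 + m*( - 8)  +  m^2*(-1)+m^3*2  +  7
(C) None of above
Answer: C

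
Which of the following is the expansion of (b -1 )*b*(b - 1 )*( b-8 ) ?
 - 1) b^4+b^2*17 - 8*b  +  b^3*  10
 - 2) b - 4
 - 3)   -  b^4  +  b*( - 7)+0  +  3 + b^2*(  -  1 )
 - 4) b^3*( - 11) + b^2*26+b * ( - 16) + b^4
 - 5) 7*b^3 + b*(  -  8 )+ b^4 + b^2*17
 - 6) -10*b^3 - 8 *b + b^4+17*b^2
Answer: 6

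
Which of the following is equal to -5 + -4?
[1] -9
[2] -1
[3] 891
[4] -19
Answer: 1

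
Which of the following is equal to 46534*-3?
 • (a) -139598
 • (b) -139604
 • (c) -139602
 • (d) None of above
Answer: c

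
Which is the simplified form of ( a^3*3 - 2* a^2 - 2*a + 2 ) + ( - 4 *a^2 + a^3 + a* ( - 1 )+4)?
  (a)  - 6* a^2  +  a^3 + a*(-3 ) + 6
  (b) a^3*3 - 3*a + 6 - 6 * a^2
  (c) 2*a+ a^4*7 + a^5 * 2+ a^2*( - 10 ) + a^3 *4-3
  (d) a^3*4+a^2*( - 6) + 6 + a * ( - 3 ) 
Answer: d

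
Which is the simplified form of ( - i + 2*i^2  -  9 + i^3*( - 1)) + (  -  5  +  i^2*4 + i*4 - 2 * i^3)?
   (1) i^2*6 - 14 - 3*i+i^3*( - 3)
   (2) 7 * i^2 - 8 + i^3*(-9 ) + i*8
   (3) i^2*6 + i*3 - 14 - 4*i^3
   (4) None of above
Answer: 4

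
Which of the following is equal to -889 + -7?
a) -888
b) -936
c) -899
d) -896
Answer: d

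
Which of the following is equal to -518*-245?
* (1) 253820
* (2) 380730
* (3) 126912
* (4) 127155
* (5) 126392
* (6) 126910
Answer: 6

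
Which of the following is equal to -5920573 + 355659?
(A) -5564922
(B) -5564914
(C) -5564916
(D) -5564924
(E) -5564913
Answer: B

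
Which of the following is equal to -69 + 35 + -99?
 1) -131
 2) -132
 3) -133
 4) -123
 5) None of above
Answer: 3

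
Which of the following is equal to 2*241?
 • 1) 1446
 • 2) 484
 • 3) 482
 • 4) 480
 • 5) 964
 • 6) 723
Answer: 3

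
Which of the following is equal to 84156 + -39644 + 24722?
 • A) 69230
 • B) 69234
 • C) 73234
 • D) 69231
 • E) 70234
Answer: B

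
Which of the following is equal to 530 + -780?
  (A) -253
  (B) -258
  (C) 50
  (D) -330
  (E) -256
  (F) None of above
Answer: F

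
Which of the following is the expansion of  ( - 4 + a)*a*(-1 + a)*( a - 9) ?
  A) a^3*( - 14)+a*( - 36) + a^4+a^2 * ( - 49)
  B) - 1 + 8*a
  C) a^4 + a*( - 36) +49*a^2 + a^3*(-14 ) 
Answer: C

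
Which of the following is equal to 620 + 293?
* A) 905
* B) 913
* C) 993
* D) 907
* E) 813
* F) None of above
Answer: B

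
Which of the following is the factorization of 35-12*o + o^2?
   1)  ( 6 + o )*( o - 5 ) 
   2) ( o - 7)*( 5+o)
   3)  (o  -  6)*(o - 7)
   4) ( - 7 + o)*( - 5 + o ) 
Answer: 4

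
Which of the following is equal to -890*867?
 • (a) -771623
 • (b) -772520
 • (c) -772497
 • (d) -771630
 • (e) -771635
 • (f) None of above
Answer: d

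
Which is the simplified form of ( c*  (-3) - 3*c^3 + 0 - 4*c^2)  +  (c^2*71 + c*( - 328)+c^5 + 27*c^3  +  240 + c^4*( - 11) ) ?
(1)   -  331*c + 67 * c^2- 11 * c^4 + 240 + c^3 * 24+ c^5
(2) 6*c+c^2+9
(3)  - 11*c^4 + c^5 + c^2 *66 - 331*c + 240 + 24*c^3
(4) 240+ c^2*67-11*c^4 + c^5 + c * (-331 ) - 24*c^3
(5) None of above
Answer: 1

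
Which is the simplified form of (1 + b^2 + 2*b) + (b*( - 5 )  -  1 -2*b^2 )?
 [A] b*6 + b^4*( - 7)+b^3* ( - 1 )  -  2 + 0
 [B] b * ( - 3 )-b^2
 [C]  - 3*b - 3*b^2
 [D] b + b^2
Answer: B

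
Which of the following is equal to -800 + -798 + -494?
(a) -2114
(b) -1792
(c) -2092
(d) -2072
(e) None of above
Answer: c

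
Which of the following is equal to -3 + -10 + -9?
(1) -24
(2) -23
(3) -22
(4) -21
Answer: 3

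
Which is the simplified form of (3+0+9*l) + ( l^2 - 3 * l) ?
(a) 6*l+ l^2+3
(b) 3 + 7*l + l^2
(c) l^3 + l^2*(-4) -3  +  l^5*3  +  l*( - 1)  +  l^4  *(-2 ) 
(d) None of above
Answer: a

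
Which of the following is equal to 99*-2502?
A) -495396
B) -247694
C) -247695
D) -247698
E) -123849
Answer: D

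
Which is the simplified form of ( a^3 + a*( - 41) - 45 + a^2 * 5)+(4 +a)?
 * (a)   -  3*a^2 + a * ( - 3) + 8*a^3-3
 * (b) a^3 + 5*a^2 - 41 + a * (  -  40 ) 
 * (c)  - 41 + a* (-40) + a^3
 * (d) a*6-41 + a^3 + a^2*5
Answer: b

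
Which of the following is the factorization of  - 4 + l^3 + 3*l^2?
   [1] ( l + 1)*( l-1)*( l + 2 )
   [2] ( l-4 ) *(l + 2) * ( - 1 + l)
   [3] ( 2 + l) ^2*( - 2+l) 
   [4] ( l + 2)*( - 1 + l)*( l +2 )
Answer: 4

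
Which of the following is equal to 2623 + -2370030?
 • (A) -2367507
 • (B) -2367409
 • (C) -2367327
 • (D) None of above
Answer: D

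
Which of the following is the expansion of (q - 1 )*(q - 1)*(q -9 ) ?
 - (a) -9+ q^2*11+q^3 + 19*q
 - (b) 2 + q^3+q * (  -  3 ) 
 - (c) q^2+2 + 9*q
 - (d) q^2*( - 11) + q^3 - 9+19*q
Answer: d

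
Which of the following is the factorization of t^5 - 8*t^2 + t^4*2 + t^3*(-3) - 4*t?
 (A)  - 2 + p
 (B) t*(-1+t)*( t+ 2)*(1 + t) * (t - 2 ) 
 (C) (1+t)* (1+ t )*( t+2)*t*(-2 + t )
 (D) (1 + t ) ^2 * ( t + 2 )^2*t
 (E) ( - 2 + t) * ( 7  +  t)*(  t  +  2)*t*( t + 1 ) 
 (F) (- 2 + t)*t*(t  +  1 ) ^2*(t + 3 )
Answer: C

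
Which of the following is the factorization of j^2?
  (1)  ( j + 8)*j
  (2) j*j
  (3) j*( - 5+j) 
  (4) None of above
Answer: 2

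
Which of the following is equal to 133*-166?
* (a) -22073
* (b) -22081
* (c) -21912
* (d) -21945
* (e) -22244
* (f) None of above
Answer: f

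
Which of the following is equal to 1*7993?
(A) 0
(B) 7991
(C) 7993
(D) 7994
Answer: C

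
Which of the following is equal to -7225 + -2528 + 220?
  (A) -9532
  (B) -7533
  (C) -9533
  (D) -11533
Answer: C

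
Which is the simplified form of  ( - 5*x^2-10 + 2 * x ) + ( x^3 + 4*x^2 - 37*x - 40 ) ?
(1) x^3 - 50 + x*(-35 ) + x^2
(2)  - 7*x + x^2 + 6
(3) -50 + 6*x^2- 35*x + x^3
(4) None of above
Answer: 4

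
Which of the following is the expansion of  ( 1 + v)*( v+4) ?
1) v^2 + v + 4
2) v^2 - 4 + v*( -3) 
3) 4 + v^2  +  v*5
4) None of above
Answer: 3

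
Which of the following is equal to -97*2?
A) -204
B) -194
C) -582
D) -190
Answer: B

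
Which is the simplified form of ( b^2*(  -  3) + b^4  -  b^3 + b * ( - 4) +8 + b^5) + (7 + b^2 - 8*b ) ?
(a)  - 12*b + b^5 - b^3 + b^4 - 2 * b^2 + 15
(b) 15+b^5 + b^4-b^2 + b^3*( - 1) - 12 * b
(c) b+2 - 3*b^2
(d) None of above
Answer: a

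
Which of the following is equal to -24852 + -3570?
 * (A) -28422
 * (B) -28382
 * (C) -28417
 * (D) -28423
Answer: A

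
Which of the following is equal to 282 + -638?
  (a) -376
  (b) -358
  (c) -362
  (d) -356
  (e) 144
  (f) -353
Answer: d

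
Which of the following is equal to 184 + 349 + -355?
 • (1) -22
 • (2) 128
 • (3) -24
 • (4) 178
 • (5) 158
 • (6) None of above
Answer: 4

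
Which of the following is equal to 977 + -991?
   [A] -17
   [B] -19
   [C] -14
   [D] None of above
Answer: C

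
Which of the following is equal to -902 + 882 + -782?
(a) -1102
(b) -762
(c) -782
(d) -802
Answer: d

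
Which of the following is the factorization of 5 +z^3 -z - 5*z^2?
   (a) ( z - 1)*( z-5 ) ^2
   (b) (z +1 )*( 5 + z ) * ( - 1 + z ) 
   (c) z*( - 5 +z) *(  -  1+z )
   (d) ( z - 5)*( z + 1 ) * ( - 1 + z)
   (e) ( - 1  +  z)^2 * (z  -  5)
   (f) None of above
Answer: d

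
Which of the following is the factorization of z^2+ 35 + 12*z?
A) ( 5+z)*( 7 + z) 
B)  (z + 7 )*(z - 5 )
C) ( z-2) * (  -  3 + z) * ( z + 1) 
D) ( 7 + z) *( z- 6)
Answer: A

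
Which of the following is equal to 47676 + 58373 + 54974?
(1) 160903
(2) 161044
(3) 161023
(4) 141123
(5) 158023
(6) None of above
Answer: 3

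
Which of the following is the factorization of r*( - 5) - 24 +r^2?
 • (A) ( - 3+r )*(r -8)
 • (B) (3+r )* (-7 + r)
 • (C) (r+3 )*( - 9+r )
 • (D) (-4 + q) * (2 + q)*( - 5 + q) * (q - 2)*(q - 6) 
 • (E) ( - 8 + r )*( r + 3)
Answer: E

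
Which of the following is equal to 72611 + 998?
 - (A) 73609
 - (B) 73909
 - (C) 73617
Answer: A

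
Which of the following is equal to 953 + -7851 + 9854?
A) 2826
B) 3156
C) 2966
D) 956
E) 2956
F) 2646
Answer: E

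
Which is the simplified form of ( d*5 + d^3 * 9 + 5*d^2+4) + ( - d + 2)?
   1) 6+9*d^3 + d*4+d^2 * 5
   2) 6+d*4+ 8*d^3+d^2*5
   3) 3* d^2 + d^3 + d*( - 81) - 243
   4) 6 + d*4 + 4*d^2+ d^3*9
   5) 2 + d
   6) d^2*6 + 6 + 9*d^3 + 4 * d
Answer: 1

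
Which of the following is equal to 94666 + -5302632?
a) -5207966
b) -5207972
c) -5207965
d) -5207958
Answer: a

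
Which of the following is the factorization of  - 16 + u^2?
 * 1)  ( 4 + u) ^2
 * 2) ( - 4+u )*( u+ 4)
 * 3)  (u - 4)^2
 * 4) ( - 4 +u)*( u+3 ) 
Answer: 2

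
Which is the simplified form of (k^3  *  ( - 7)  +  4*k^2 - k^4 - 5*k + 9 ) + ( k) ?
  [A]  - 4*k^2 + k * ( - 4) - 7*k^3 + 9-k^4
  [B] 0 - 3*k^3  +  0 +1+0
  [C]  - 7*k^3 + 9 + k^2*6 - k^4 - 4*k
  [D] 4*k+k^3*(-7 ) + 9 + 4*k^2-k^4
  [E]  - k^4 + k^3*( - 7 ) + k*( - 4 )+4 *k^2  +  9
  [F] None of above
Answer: E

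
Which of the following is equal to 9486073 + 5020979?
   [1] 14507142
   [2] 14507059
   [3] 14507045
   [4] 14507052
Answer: 4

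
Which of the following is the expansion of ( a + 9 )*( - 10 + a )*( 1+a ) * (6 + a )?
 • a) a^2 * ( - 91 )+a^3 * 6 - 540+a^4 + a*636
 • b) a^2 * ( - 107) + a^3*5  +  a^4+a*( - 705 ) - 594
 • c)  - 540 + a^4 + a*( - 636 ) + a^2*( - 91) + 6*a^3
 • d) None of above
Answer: c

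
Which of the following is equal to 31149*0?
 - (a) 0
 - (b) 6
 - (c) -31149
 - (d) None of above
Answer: a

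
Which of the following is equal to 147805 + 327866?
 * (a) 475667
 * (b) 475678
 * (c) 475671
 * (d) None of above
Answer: c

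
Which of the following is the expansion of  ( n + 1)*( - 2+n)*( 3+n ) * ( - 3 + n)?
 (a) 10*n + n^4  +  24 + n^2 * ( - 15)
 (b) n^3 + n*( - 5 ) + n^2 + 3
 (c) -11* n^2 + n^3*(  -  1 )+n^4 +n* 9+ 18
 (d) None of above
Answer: c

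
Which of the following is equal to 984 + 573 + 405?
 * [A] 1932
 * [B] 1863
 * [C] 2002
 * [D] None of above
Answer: D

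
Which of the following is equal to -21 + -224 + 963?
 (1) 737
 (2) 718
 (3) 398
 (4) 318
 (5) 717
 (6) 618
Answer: 2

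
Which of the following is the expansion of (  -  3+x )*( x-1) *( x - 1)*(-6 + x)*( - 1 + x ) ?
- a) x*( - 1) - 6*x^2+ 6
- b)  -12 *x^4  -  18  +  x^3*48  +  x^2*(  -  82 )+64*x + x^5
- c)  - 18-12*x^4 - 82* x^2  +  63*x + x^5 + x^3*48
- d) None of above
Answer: c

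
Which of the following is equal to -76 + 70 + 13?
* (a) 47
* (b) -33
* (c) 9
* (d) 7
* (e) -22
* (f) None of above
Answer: d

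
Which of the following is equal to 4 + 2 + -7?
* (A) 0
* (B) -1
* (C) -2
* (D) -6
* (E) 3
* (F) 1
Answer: B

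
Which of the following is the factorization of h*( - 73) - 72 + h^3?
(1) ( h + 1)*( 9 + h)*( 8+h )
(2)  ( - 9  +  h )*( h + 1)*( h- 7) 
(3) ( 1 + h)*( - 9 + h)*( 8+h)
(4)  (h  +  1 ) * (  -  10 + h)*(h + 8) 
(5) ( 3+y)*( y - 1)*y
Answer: 3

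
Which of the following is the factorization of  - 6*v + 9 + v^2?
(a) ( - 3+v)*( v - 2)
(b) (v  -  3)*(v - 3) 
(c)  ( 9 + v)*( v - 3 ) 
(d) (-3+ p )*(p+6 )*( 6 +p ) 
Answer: b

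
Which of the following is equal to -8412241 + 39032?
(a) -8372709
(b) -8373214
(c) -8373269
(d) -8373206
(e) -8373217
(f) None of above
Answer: f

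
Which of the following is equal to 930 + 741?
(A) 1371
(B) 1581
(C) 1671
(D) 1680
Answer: C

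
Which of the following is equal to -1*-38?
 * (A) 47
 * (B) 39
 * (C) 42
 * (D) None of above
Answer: D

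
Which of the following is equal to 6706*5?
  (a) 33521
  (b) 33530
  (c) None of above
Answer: b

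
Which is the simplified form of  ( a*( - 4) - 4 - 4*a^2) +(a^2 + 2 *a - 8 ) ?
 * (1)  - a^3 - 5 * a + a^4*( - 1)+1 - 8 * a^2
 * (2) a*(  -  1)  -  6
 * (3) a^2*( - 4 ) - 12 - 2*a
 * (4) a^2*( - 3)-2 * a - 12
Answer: 4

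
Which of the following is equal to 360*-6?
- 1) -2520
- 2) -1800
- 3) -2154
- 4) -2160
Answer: 4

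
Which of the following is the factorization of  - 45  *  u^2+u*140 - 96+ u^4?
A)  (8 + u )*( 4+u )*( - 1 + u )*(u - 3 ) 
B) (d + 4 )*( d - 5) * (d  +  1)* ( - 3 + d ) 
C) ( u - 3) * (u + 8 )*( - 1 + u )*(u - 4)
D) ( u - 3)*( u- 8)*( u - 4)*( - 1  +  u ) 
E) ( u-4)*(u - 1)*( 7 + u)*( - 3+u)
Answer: C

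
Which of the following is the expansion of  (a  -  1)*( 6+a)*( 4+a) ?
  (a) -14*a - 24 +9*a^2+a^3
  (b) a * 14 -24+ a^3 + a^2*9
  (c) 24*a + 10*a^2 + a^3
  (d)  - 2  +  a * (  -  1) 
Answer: b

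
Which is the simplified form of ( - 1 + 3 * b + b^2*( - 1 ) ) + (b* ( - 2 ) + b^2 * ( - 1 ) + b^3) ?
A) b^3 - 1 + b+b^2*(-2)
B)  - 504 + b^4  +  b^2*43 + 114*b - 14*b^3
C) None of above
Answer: A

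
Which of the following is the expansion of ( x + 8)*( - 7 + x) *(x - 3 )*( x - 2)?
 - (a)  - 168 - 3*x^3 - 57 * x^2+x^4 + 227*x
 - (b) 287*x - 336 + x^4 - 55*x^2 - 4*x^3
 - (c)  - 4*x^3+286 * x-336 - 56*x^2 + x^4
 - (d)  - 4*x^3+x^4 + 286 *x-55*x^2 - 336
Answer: d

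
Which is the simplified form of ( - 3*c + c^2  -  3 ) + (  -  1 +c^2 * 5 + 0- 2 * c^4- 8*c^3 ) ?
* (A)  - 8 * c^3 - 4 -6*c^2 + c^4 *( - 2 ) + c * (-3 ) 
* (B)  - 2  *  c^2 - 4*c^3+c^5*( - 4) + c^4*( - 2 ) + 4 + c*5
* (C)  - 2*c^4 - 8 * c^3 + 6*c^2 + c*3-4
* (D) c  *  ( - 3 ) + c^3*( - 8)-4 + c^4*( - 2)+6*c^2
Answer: D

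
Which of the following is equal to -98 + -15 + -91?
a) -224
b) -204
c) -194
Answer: b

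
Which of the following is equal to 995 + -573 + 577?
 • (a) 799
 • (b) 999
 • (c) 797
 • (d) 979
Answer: b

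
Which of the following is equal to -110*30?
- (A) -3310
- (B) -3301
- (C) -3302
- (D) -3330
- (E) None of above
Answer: E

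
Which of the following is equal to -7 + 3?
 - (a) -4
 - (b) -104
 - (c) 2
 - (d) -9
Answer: a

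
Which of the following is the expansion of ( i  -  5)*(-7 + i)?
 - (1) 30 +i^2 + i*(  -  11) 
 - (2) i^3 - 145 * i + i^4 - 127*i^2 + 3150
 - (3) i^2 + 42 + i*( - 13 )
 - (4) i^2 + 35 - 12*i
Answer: 4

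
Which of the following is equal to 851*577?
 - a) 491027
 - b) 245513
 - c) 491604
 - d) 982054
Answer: a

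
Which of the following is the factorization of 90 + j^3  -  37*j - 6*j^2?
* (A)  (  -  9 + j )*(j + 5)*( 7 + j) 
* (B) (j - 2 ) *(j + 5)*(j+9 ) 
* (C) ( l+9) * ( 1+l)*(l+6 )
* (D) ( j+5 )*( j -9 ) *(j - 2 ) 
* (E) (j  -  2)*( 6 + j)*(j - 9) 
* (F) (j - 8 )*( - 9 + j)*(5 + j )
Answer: D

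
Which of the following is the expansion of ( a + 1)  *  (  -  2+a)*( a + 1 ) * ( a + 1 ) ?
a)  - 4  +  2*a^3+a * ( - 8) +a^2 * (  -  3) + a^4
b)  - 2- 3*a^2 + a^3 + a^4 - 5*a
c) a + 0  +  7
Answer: b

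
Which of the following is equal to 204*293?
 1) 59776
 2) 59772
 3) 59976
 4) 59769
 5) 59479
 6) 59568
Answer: 2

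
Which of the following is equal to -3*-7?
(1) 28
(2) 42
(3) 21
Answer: 3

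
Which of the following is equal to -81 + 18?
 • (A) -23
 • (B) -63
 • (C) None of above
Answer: B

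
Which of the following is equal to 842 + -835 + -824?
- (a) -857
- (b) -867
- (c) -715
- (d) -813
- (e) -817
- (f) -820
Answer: e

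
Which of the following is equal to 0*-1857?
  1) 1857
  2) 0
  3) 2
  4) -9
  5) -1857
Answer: 2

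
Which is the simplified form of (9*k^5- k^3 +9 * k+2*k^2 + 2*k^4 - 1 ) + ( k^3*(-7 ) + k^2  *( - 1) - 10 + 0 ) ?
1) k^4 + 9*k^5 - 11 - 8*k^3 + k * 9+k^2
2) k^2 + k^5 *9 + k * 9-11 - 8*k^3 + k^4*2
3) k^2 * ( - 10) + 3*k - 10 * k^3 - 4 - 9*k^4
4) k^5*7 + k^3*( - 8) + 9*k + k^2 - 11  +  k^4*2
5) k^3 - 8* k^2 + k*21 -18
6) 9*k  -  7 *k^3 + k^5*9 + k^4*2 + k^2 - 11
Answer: 2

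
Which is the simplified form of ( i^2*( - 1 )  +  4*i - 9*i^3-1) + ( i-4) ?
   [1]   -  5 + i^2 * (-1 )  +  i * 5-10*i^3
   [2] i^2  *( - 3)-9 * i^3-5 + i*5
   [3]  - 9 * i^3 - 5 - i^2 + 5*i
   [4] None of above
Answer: 3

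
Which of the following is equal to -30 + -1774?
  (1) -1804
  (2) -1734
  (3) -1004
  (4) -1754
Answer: 1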